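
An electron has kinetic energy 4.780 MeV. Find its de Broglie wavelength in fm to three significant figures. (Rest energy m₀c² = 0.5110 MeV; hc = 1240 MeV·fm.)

Total energy E = KE + m₀c² = 4.780 + 0.5110 = 5.2910 MeV.
(pc)² = E² − (m₀c²)² = (5.2910)² − (0.5110)² = 27.73 MeV², so pc = 5.266 MeV.
λ = hc/(pc) = 1240 MeV·fm / 5.266 MeV = 235 fm.

λ = 235 fm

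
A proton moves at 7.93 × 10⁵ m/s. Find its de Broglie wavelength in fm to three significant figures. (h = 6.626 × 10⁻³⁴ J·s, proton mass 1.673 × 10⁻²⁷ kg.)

p = mv = 1.673 × 10⁻²⁷ × 7.93 × 10⁵ = 1.327 × 10⁻²¹ kg·m/s.
λ = h/p = 6.626 × 10⁻³⁴ / 1.327 × 10⁻²¹ = 4.99 × 10⁻¹³ m = 499 fm.

λ = 499 fm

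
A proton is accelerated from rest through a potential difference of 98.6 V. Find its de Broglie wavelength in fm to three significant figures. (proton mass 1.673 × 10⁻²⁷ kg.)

KE = eV = 1.602 × 10⁻¹⁹ × 98.60 = 1.580 × 10⁻¹⁷ J.
p = √(2mKE) = √(2 × 1.673 × 10⁻²⁷ × 1.580 × 10⁻¹⁷) = 2.299 × 10⁻²² kg·m/s.
λ = h/p = 6.626 × 10⁻³⁴ / 2.299 × 10⁻²² = 2.88 × 10⁻¹² m = 2880 fm.

λ = 2880 fm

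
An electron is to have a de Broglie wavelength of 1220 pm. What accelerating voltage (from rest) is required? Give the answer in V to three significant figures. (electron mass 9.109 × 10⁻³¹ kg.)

V = 1.01 V

p = h/λ = 6.626 × 10⁻³⁴ / 1.220 × 10⁻⁹ = 5.431 × 10⁻²⁵ kg·m/s.
KE = p²/(2m) = 1.619 × 10⁻¹⁹ J.
V = KE/e = 1.619 × 10⁻¹⁹ / (1.602 × 10⁻¹⁹) = 1.01 V.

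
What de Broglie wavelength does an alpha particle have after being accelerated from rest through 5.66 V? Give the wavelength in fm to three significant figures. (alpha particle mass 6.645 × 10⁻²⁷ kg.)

KE = 2eV = 2 × 1.602 × 10⁻¹⁹ × 5.660 = 1.813 × 10⁻¹⁸ J.
p = √(2mKE) = √(2 × 6.645 × 10⁻²⁷ × 1.813 × 10⁻¹⁸) = 1.552 × 10⁻²² kg·m/s.
λ = h/p = 6.626 × 10⁻³⁴ / 1.552 × 10⁻²² = 4.27 × 10⁻¹² m = 4270 fm.

λ = 4270 fm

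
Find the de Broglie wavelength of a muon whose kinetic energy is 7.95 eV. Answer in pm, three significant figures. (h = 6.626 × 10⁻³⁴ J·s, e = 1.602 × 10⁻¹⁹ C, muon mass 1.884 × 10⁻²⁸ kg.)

λ = 30.2 pm

KE = 7.95 eV = 1.274 × 10⁻¹⁸ J.
p = √(2mKE) = √(2 × 1.884 × 10⁻²⁸ × 1.274 × 10⁻¹⁸) = 2.191 × 10⁻²³ kg·m/s.
λ = h/p = 6.626 × 10⁻³⁴ / 2.191 × 10⁻²³ = 3.02 × 10⁻¹¹ m = 30.2 pm.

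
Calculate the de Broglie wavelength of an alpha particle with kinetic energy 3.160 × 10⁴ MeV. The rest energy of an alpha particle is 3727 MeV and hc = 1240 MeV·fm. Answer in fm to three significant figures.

Total energy E = KE + m₀c² = 3.160 × 10⁴ + 3727 = 35327 MeV.
(pc)² = E² − (m₀c²)² = (35327)² − (3727)² = 1.234 × 10⁹ MeV², so pc = 3.513 × 10⁴ MeV.
λ = hc/(pc) = 1240 MeV·fm / 3.513 × 10⁴ MeV = 0.0353 fm.

λ = 0.0353 fm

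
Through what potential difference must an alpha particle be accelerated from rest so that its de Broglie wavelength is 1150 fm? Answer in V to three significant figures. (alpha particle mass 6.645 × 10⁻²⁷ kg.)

p = h/λ = 6.626 × 10⁻³⁴ / 1.150 × 10⁻¹² = 5.762 × 10⁻²² kg·m/s.
KE = p²/(2m) = 2.498 × 10⁻¹⁷ J.
V = KE/2e = 2.498 × 10⁻¹⁷ / (2 × 1.602 × 10⁻¹⁹) = 78.0 V.

V = 78.0 V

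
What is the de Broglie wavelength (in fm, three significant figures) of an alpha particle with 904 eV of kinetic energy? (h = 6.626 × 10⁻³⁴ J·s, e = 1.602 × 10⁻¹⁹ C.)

λ = 478 fm

KE = 904 eV = 1.448 × 10⁻¹⁶ J.
p = √(2mKE) = √(2 × 6.645 × 10⁻²⁷ × 1.448 × 10⁻¹⁶) = 1.387 × 10⁻²¹ kg·m/s.
λ = h/p = 6.626 × 10⁻³⁴ / 1.387 × 10⁻²¹ = 4.78 × 10⁻¹³ m = 478 fm.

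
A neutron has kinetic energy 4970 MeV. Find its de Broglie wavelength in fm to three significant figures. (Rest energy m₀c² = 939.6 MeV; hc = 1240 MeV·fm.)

λ = 0.213 fm

Total energy E = KE + m₀c² = 4970 + 939.6 = 5909.6 MeV.
(pc)² = E² − (m₀c²)² = (5909.6)² − (939.6)² = 3.404 × 10⁷ MeV², so pc = 5834 MeV.
λ = hc/(pc) = 1240 MeV·fm / 5834 MeV = 0.213 fm.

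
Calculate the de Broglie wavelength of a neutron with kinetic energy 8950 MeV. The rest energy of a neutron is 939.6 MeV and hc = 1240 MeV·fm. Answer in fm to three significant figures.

λ = 0.126 fm

Total energy E = KE + m₀c² = 8950 + 939.6 = 9889.6 MeV.
(pc)² = E² − (m₀c²)² = (9889.6)² − (939.6)² = 9.692 × 10⁷ MeV², so pc = 9845 MeV.
λ = hc/(pc) = 1240 MeV·fm / 9845 MeV = 0.126 fm.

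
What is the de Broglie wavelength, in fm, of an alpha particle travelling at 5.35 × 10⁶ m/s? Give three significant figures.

p = mv = 6.645 × 10⁻²⁷ × 5.35 × 10⁶ = 3.555 × 10⁻²⁰ kg·m/s.
λ = h/p = 6.626 × 10⁻³⁴ / 3.555 × 10⁻²⁰ = 1.86 × 10⁻¹⁴ m = 18.6 fm.

λ = 18.6 fm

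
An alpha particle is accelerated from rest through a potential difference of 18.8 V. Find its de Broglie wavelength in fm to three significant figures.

KE = 2eV = 2 × 1.602 × 10⁻¹⁹ × 18.80 = 6.024 × 10⁻¹⁸ J.
p = √(2mKE) = √(2 × 6.645 × 10⁻²⁷ × 6.024 × 10⁻¹⁸) = 2.829 × 10⁻²² kg·m/s.
λ = h/p = 6.626 × 10⁻³⁴ / 2.829 × 10⁻²² = 2.34 × 10⁻¹² m = 2340 fm.

λ = 2340 fm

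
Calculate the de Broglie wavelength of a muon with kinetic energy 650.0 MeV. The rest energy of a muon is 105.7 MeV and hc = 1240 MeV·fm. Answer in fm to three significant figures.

λ = 1.66 fm

Total energy E = KE + m₀c² = 650.0 + 105.7 = 755.7 MeV.
(pc)² = E² − (m₀c²)² = (755.7)² − (105.7)² = 5.599 × 10⁵ MeV², so pc = 748.3 MeV.
λ = hc/(pc) = 1240 MeV·fm / 748.3 MeV = 1.66 fm.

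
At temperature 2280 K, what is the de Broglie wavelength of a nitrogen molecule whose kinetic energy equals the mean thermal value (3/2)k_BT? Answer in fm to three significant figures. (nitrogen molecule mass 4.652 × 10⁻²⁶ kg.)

λ = 1.00 × 10⁴ fm

KE = (3/2)k_BT = 1.5 × 1.381 × 10⁻²³ × 2280 = 4.723 × 10⁻²⁰ J.
p = √(2mKE) = √(2 × 4.652 × 10⁻²⁶ × 4.723 × 10⁻²⁰) = 6.629 × 10⁻²³ kg·m/s.
λ = h/p = 1.00 × 10⁻¹¹ m = 1.00 × 10⁴ fm.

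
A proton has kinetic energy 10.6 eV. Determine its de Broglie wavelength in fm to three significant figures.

λ = 8790 fm

KE = 10.6 eV = 1.698 × 10⁻¹⁸ J.
p = √(2mKE) = √(2 × 1.673 × 10⁻²⁷ × 1.698 × 10⁻¹⁸) = 7.538 × 10⁻²³ kg·m/s.
λ = h/p = 6.626 × 10⁻³⁴ / 7.538 × 10⁻²³ = 8.79 × 10⁻¹² m = 8790 fm.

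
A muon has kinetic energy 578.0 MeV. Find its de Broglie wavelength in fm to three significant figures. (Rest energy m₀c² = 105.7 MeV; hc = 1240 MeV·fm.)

Total energy E = KE + m₀c² = 578.0 + 105.7 = 683.7 MeV.
(pc)² = E² − (m₀c²)² = (683.7)² − (105.7)² = 4.563 × 10⁵ MeV², so pc = 675.5 MeV.
λ = hc/(pc) = 1240 MeV·fm / 675.5 MeV = 1.84 fm.

λ = 1.84 fm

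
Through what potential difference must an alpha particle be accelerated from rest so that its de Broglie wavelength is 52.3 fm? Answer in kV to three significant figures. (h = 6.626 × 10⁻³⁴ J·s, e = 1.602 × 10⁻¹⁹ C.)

p = h/λ = 6.626 × 10⁻³⁴ / 5.230 × 10⁻¹⁴ = 1.267 × 10⁻²⁰ kg·m/s.
KE = p²/(2m) = 1.208 × 10⁻¹⁴ J.
V = KE/2e = 1.208 × 10⁻¹⁴ / (2 × 1.602 × 10⁻¹⁹) = 37.7 kV.

V = 37.7 kV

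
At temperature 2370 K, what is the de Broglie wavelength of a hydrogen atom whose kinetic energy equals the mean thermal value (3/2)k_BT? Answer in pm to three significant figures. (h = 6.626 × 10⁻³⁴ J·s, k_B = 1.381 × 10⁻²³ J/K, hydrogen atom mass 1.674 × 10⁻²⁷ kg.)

KE = (3/2)k_BT = 1.5 × 1.381 × 10⁻²³ × 2370 = 4.909 × 10⁻²⁰ J.
p = √(2mKE) = √(2 × 1.674 × 10⁻²⁷ × 4.909 × 10⁻²⁰) = 1.282 × 10⁻²³ kg·m/s.
λ = h/p = 5.17 × 10⁻¹¹ m = 51.7 pm.

λ = 51.7 pm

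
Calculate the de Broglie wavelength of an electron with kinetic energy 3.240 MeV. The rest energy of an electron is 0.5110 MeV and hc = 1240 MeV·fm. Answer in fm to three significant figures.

Total energy E = KE + m₀c² = 3.240 + 0.5110 = 3.7510 MeV.
(pc)² = E² − (m₀c²)² = (3.7510)² − (0.5110)² = 13.81 MeV², so pc = 3.716 MeV.
λ = hc/(pc) = 1240 MeV·fm / 3.716 MeV = 334 fm.

λ = 334 fm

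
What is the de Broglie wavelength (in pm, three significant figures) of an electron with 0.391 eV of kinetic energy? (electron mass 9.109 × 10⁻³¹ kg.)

λ = 1960 pm

KE = 0.391 eV = 6.264 × 10⁻²⁰ J.
p = √(2mKE) = √(2 × 9.109 × 10⁻³¹ × 6.264 × 10⁻²⁰) = 3.378 × 10⁻²⁵ kg·m/s.
λ = h/p = 6.626 × 10⁻³⁴ / 3.378 × 10⁻²⁵ = 1.96 × 10⁻⁹ m = 1960 pm.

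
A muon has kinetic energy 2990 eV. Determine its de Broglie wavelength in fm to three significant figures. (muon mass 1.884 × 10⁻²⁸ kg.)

λ = 1560 fm

KE = 2990 eV = 4.790 × 10⁻¹⁶ J.
p = √(2mKE) = √(2 × 1.884 × 10⁻²⁸ × 4.790 × 10⁻¹⁶) = 4.248 × 10⁻²² kg·m/s.
λ = h/p = 6.626 × 10⁻³⁴ / 4.248 × 10⁻²² = 1.56 × 10⁻¹² m = 1560 fm.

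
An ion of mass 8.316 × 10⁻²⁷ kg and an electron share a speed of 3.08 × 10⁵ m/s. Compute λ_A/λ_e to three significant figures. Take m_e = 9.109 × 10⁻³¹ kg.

At fixed v, p = mv so λ = h/(mv) ∝ 1/m.
λ_A/λ_e = m_e/m_A = 9.109 × 10⁻³¹/8.316 × 10⁻²⁷ = 1.10 × 10⁻⁴.

λ_A/λ_e = 1.10 × 10⁻⁴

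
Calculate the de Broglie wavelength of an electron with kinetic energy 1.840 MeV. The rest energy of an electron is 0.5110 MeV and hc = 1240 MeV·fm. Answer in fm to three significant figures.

λ = 540 fm

Total energy E = KE + m₀c² = 1.840 + 0.5110 = 2.3510 MeV.
(pc)² = E² − (m₀c²)² = (2.3510)² − (0.5110)² = 5.266 MeV², so pc = 2.295 MeV.
λ = hc/(pc) = 1240 MeV·fm / 2.295 MeV = 540 fm.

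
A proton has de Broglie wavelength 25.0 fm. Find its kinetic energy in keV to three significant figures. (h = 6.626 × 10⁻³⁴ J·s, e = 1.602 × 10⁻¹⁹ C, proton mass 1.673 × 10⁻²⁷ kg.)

p = h/λ = 6.626 × 10⁻³⁴ / 2.500 × 10⁻¹⁴ = 2.650 × 10⁻²⁰ kg·m/s.
KE = p²/(2m) = (2.650 × 10⁻²⁰)² / (2 × 1.673 × 10⁻²⁷) = 2.099 × 10⁻¹³ J = 1310 keV.

KE = 1310 keV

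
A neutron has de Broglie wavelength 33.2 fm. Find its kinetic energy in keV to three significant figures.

p = h/λ = 6.626 × 10⁻³⁴ / 3.320 × 10⁻¹⁴ = 1.996 × 10⁻²⁰ kg·m/s.
KE = p²/(2m) = (1.996 × 10⁻²⁰)² / (2 × 1.675 × 10⁻²⁷) = 1.189 × 10⁻¹³ J = 742 keV.

KE = 742 keV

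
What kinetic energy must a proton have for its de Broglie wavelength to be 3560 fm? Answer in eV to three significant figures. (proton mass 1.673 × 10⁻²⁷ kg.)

KE = 64.6 eV

p = h/λ = 6.626 × 10⁻³⁴ / 3.560 × 10⁻¹² = 1.861 × 10⁻²² kg·m/s.
KE = p²/(2m) = (1.861 × 10⁻²²)² / (2 × 1.673 × 10⁻²⁷) = 1.035 × 10⁻¹⁷ J = 64.6 eV.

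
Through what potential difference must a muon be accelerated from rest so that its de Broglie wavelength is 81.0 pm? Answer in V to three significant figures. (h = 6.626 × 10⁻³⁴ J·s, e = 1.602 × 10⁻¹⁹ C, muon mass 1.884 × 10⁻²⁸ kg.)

V = 1.11 V

p = h/λ = 6.626 × 10⁻³⁴ / 8.100 × 10⁻¹¹ = 8.180 × 10⁻²⁴ kg·m/s.
KE = p²/(2m) = 1.776 × 10⁻¹⁹ J.
V = KE/e = 1.776 × 10⁻¹⁹ / (1.602 × 10⁻¹⁹) = 1.11 V.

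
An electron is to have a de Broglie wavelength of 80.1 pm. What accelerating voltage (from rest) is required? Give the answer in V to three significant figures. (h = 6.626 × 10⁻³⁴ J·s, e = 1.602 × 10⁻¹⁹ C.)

V = 234 V

p = h/λ = 6.626 × 10⁻³⁴ / 8.010 × 10⁻¹¹ = 8.272 × 10⁻²⁴ kg·m/s.
KE = p²/(2m) = 3.756 × 10⁻¹⁷ J.
V = KE/e = 3.756 × 10⁻¹⁷ / (1.602 × 10⁻¹⁹) = 234 V.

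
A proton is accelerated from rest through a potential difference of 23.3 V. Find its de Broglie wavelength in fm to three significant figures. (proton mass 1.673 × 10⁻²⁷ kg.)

KE = eV = 1.602 × 10⁻¹⁹ × 23.30 = 3.733 × 10⁻¹⁸ J.
p = √(2mKE) = √(2 × 1.673 × 10⁻²⁷ × 3.733 × 10⁻¹⁸) = 1.118 × 10⁻²² kg·m/s.
λ = h/p = 6.626 × 10⁻³⁴ / 1.118 × 10⁻²² = 5.93 × 10⁻¹² m = 5930 fm.

λ = 5930 fm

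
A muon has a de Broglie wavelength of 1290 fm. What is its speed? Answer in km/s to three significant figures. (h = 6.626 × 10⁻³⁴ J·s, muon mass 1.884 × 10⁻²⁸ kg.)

v = 2730 km/s

p = h/λ = 6.626 × 10⁻³⁴ / 1.290 × 10⁻¹² = 5.136 × 10⁻²² kg·m/s.
v = p/m = 5.136 × 10⁻²² / 1.884 × 10⁻²⁸ = 2.73 × 10⁶ m/s = 2730 km/s.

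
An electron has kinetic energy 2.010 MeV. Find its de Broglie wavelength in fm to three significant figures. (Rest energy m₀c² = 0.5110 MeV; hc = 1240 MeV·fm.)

Total energy E = KE + m₀c² = 2.010 + 0.5110 = 2.5210 MeV.
(pc)² = E² − (m₀c²)² = (2.5210)² − (0.5110)² = 6.094 MeV², so pc = 2.469 MeV.
λ = hc/(pc) = 1240 MeV·fm / 2.469 MeV = 502 fm.

λ = 502 fm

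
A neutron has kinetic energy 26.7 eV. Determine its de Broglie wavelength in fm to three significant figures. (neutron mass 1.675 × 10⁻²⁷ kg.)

KE = 26.7 eV = 4.277 × 10⁻¹⁸ J.
p = √(2mKE) = √(2 × 1.675 × 10⁻²⁷ × 4.277 × 10⁻¹⁸) = 1.197 × 10⁻²² kg·m/s.
λ = h/p = 6.626 × 10⁻³⁴ / 1.197 × 10⁻²² = 5.54 × 10⁻¹² m = 5540 fm.

λ = 5540 fm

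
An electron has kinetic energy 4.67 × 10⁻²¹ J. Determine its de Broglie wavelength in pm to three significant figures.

p = √(2mKE) = √(2 × 9.109 × 10⁻³¹ × 4.670 × 10⁻²¹) = 9.224 × 10⁻²⁶ kg·m/s.
λ = h/p = 6.626 × 10⁻³⁴ / 9.224 × 10⁻²⁶ = 7.18 × 10⁻⁹ m = 7180 pm.

λ = 7180 pm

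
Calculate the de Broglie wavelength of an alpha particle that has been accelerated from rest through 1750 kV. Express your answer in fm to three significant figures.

λ = 7.68 fm

KE = 2eV = 2 × 1.602 × 10⁻¹⁹ × 1.750 × 10⁶ = 5.607 × 10⁻¹³ J.
p = √(2mKE) = √(2 × 6.645 × 10⁻²⁷ × 5.607 × 10⁻¹³) = 8.632 × 10⁻²⁰ kg·m/s.
λ = h/p = 6.626 × 10⁻³⁴ / 8.632 × 10⁻²⁰ = 7.68 × 10⁻¹⁵ m = 7.68 fm.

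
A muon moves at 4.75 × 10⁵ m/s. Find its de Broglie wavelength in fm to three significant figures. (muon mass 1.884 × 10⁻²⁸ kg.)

λ = 7400 fm

p = mv = 1.884 × 10⁻²⁸ × 4.75 × 10⁵ = 8.949 × 10⁻²³ kg·m/s.
λ = h/p = 6.626 × 10⁻³⁴ / 8.949 × 10⁻²³ = 7.40 × 10⁻¹² m = 7400 fm.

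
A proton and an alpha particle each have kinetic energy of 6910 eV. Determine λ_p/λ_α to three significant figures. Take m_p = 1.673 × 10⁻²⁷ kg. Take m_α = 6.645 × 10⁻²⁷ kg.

λ_p/λ_α = 1.99

At fixed KE, p = √(2mKE) so λ = h/p ∝ 1/√m.
λ_p/λ_α = √(m_α/m_p) = √(6.645 × 10⁻²⁷/1.673 × 10⁻²⁷) = √(3.972) = 1.99.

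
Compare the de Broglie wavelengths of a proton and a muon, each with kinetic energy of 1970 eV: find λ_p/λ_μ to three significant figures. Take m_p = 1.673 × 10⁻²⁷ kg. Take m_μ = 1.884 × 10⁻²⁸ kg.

At fixed KE, p = √(2mKE) so λ = h/p ∝ 1/√m.
λ_p/λ_μ = √(m_μ/m_p) = √(1.884 × 10⁻²⁸/1.673 × 10⁻²⁷) = √(0.1126) = 0.336.

λ_p/λ_μ = 0.336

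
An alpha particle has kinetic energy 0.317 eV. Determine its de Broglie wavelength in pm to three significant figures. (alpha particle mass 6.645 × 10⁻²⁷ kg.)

KE = 0.317 eV = 5.078 × 10⁻²⁰ J.
p = √(2mKE) = √(2 × 6.645 × 10⁻²⁷ × 5.078 × 10⁻²⁰) = 2.598 × 10⁻²³ kg·m/s.
λ = h/p = 6.626 × 10⁻³⁴ / 2.598 × 10⁻²³ = 2.55 × 10⁻¹¹ m = 25.5 pm.

λ = 25.5 pm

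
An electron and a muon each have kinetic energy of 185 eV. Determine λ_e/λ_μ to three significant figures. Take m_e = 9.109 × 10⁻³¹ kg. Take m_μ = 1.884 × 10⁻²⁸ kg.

At fixed KE, p = √(2mKE) so λ = h/p ∝ 1/√m.
λ_e/λ_μ = √(m_μ/m_e) = √(1.884 × 10⁻²⁸/9.109 × 10⁻³¹) = √(206.8) = 14.4.

λ_e/λ_μ = 14.4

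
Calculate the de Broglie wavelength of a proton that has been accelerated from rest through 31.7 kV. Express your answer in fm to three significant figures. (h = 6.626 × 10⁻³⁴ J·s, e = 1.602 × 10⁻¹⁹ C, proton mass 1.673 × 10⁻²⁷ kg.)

KE = eV = 1.602 × 10⁻¹⁹ × 3.170 × 10⁴ = 5.078 × 10⁻¹⁵ J.
p = √(2mKE) = √(2 × 1.673 × 10⁻²⁷ × 5.078 × 10⁻¹⁵) = 4.122 × 10⁻²¹ kg·m/s.
λ = h/p = 6.626 × 10⁻³⁴ / 4.122 × 10⁻²¹ = 1.61 × 10⁻¹³ m = 161 fm.

λ = 161 fm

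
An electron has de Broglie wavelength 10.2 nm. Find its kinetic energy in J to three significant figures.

p = h/λ = 6.626 × 10⁻³⁴ / 1.020 × 10⁻⁸ = 6.496 × 10⁻²⁶ kg·m/s.
KE = p²/(2m) = (6.496 × 10⁻²⁶)² / (2 × 9.109 × 10⁻³¹) = 2.316 × 10⁻²¹ J = 2.32 × 10⁻²¹ J.

KE = 2.32 × 10⁻²¹ J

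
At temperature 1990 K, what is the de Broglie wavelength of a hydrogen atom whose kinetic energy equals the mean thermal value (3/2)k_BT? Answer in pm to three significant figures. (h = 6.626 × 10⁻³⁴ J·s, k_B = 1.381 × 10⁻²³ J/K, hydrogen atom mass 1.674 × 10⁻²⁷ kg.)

λ = 56.4 pm

KE = (3/2)k_BT = 1.5 × 1.381 × 10⁻²³ × 1990 = 4.122 × 10⁻²⁰ J.
p = √(2mKE) = √(2 × 1.674 × 10⁻²⁷ × 4.122 × 10⁻²⁰) = 1.175 × 10⁻²³ kg·m/s.
λ = h/p = 5.64 × 10⁻¹¹ m = 56.4 pm.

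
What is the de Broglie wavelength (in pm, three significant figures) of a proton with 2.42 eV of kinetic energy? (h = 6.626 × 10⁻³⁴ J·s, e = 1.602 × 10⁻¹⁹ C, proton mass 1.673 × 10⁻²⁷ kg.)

KE = 2.42 eV = 3.877 × 10⁻¹⁹ J.
p = √(2mKE) = √(2 × 1.673 × 10⁻²⁷ × 3.877 × 10⁻¹⁹) = 3.602 × 10⁻²³ kg·m/s.
λ = h/p = 6.626 × 10⁻³⁴ / 3.602 × 10⁻²³ = 1.84 × 10⁻¹¹ m = 18.4 pm.

λ = 18.4 pm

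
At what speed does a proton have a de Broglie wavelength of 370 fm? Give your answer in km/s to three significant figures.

p = h/λ = 6.626 × 10⁻³⁴ / 3.700 × 10⁻¹³ = 1.791 × 10⁻²¹ kg·m/s.
v = p/m = 1.791 × 10⁻²¹ / 1.673 × 10⁻²⁷ = 1.07 × 10⁶ m/s = 1070 km/s.

v = 1070 km/s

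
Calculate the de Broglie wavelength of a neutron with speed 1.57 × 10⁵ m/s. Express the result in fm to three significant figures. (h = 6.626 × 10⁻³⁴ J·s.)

λ = 2520 fm

p = mv = 1.675 × 10⁻²⁷ × 1.57 × 10⁵ = 2.630 × 10⁻²² kg·m/s.
λ = h/p = 6.626 × 10⁻³⁴ / 2.630 × 10⁻²² = 2.52 × 10⁻¹² m = 2520 fm.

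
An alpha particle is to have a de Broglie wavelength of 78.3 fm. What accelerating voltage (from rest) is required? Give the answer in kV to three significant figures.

p = h/λ = 6.626 × 10⁻³⁴ / 7.830 × 10⁻¹⁴ = 8.462 × 10⁻²¹ kg·m/s.
KE = p²/(2m) = 5.388 × 10⁻¹⁵ J.
V = KE/2e = 5.388 × 10⁻¹⁵ / (2 × 1.602 × 10⁻¹⁹) = 16.8 kV.

V = 16.8 kV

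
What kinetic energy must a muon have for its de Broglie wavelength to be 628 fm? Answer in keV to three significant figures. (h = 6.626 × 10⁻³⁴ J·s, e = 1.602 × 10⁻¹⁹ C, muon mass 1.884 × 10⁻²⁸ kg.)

KE = 18.4 keV

p = h/λ = 6.626 × 10⁻³⁴ / 6.280 × 10⁻¹³ = 1.055 × 10⁻²¹ kg·m/s.
KE = p²/(2m) = (1.055 × 10⁻²¹)² / (2 × 1.884 × 10⁻²⁸) = 2.954 × 10⁻¹⁵ J = 18.4 keV.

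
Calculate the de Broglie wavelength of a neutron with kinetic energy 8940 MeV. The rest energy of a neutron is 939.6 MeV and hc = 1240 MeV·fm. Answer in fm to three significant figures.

Total energy E = KE + m₀c² = 8940 + 939.6 = 9879.6 MeV.
(pc)² = E² − (m₀c²)² = (9879.6)² − (939.6)² = 9.672 × 10⁷ MeV², so pc = 9835 MeV.
λ = hc/(pc) = 1240 MeV·fm / 9835 MeV = 0.126 fm.

λ = 0.126 fm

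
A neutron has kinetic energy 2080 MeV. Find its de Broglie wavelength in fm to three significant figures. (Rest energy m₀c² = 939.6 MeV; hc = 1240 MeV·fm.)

Total energy E = KE + m₀c² = 2080 + 939.6 = 3019.6 MeV.
(pc)² = E² − (m₀c²)² = (3019.6)² − (939.6)² = 8.235 × 10⁶ MeV², so pc = 2870 MeV.
λ = hc/(pc) = 1240 MeV·fm / 2870 MeV = 0.432 fm.

λ = 0.432 fm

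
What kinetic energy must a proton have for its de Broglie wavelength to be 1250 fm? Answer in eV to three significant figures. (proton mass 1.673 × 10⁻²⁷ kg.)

KE = 524 eV

p = h/λ = 6.626 × 10⁻³⁴ / 1.250 × 10⁻¹² = 5.301 × 10⁻²² kg·m/s.
KE = p²/(2m) = (5.301 × 10⁻²²)² / (2 × 1.673 × 10⁻²⁷) = 8.398 × 10⁻¹⁷ J = 524 eV.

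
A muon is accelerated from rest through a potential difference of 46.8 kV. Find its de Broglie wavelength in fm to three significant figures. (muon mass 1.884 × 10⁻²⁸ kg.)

λ = 394 fm

KE = eV = 1.602 × 10⁻¹⁹ × 4.680 × 10⁴ = 7.497 × 10⁻¹⁵ J.
p = √(2mKE) = √(2 × 1.884 × 10⁻²⁸ × 7.497 × 10⁻¹⁵) = 1.681 × 10⁻²¹ kg·m/s.
λ = h/p = 6.626 × 10⁻³⁴ / 1.681 × 10⁻²¹ = 3.94 × 10⁻¹³ m = 394 fm.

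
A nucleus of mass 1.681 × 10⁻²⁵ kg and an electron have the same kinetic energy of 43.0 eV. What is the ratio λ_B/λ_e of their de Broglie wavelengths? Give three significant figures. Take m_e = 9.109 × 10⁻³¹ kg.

At fixed KE, p = √(2mKE) so λ = h/p ∝ 1/√m.
λ_B/λ_e = √(m_e/m_B) = √(9.109 × 10⁻³¹/1.681 × 10⁻²⁵) = √(5.419 × 10⁻⁶) = 2.33 × 10⁻³.

λ_B/λ_e = 2.33 × 10⁻³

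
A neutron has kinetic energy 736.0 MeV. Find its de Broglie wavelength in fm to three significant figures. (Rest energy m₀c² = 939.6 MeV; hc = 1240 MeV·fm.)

λ = 0.894 fm

Total energy E = KE + m₀c² = 736.0 + 939.6 = 1675.6 MeV.
(pc)² = E² − (m₀c²)² = (1675.6)² − (939.6)² = 1.925 × 10⁶ MeV², so pc = 1387 MeV.
λ = hc/(pc) = 1240 MeV·fm / 1387 MeV = 0.894 fm.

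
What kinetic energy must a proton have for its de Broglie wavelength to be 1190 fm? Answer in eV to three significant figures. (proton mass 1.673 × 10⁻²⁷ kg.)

p = h/λ = 6.626 × 10⁻³⁴ / 1.190 × 10⁻¹² = 5.568 × 10⁻²² kg·m/s.
KE = p²/(2m) = (5.568 × 10⁻²²)² / (2 × 1.673 × 10⁻²⁷) = 9.266 × 10⁻¹⁷ J = 578 eV.

KE = 578 eV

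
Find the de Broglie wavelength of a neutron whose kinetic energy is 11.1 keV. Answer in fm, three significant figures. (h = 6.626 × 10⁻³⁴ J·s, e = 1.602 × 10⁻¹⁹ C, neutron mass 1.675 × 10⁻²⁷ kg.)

KE = 11.1 keV = 1.778 × 10⁻¹⁵ J.
p = √(2mKE) = √(2 × 1.675 × 10⁻²⁷ × 1.778 × 10⁻¹⁵) = 2.441 × 10⁻²¹ kg·m/s.
λ = h/p = 6.626 × 10⁻³⁴ / 2.441 × 10⁻²¹ = 2.71 × 10⁻¹³ m = 271 fm.

λ = 271 fm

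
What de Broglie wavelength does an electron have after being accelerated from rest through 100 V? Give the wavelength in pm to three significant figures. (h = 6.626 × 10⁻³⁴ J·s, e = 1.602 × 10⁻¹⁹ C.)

KE = eV = 1.602 × 10⁻¹⁹ × 100.0 = 1.602 × 10⁻¹⁷ J.
p = √(2mKE) = √(2 × 9.109 × 10⁻³¹ × 1.602 × 10⁻¹⁷) = 5.402 × 10⁻²⁴ kg·m/s.
λ = h/p = 6.626 × 10⁻³⁴ / 5.402 × 10⁻²⁴ = 1.23 × 10⁻¹⁰ m = 123 pm.

λ = 123 pm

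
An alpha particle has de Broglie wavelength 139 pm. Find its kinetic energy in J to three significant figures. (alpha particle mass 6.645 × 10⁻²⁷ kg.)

p = h/λ = 6.626 × 10⁻³⁴ / 1.390 × 10⁻¹⁰ = 4.767 × 10⁻²⁴ kg·m/s.
KE = p²/(2m) = (4.767 × 10⁻²⁴)² / (2 × 6.645 × 10⁻²⁷) = 1.710 × 10⁻²¹ J = 1.71 × 10⁻²¹ J.

KE = 1.71 × 10⁻²¹ J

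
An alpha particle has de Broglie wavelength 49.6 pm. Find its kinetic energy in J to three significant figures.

KE = 1.34 × 10⁻²⁰ J

p = h/λ = 6.626 × 10⁻³⁴ / 4.960 × 10⁻¹¹ = 1.336 × 10⁻²³ kg·m/s.
KE = p²/(2m) = (1.336 × 10⁻²³)² / (2 × 6.645 × 10⁻²⁷) = 1.343 × 10⁻²⁰ J = 1.34 × 10⁻²⁰ J.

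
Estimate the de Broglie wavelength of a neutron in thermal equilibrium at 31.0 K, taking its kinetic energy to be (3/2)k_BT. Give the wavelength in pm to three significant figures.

KE = (3/2)k_BT = 1.5 × 1.381 × 10⁻²³ × 31.0 = 6.422 × 10⁻²² J.
p = √(2mKE) = √(2 × 1.675 × 10⁻²⁷ × 6.422 × 10⁻²²) = 1.467 × 10⁻²⁴ kg·m/s.
λ = h/p = 4.52 × 10⁻¹⁰ m = 452 pm.

λ = 452 pm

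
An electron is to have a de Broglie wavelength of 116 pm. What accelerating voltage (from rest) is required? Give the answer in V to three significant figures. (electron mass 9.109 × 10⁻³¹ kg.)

p = h/λ = 6.626 × 10⁻³⁴ / 1.160 × 10⁻¹⁰ = 5.712 × 10⁻²⁴ kg·m/s.
KE = p²/(2m) = 1.791 × 10⁻¹⁷ J.
V = KE/e = 1.791 × 10⁻¹⁷ / (1.602 × 10⁻¹⁹) = 112 V.

V = 112 V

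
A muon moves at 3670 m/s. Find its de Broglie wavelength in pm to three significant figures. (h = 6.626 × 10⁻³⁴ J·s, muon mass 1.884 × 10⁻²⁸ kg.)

λ = 958 pm

p = mv = 1.884 × 10⁻²⁸ × 3670 = 6.914 × 10⁻²⁵ kg·m/s.
λ = h/p = 6.626 × 10⁻³⁴ / 6.914 × 10⁻²⁵ = 9.58 × 10⁻¹⁰ m = 958 pm.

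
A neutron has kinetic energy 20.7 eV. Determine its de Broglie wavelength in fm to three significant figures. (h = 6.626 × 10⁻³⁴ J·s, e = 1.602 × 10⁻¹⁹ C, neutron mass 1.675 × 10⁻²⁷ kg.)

KE = 20.7 eV = 3.316 × 10⁻¹⁸ J.
p = √(2mKE) = √(2 × 1.675 × 10⁻²⁷ × 3.316 × 10⁻¹⁸) = 1.054 × 10⁻²² kg·m/s.
λ = h/p = 6.626 × 10⁻³⁴ / 1.054 × 10⁻²² = 6.29 × 10⁻¹² m = 6290 fm.

λ = 6290 fm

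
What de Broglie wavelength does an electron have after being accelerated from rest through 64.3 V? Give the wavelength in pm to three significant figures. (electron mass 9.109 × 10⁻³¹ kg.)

KE = eV = 1.602 × 10⁻¹⁹ × 64.30 = 1.030 × 10⁻¹⁷ J.
p = √(2mKE) = √(2 × 9.109 × 10⁻³¹ × 1.030 × 10⁻¹⁷) = 4.332 × 10⁻²⁴ kg·m/s.
λ = h/p = 6.626 × 10⁻³⁴ / 4.332 × 10⁻²⁴ = 1.53 × 10⁻¹⁰ m = 153 pm.

λ = 153 pm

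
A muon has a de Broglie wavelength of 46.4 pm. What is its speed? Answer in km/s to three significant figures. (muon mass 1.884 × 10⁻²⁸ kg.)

p = h/λ = 6.626 × 10⁻³⁴ / 4.640 × 10⁻¹¹ = 1.428 × 10⁻²³ kg·m/s.
v = p/m = 1.428 × 10⁻²³ / 1.884 × 10⁻²⁸ = 7.58 × 10⁴ m/s = 75.8 km/s.

v = 75.8 km/s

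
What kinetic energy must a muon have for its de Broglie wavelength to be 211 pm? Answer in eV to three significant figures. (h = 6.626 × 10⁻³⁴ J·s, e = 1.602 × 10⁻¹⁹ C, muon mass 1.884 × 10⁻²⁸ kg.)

KE = 0.163 eV

p = h/λ = 6.626 × 10⁻³⁴ / 2.110 × 10⁻¹⁰ = 3.140 × 10⁻²⁴ kg·m/s.
KE = p²/(2m) = (3.140 × 10⁻²⁴)² / (2 × 1.884 × 10⁻²⁸) = 2.617 × 10⁻²⁰ J = 0.163 eV.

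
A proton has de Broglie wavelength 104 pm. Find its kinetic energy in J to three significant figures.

KE = 1.21 × 10⁻²⁰ J

p = h/λ = 6.626 × 10⁻³⁴ / 1.040 × 10⁻¹⁰ = 6.371 × 10⁻²⁴ kg·m/s.
KE = p²/(2m) = (6.371 × 10⁻²⁴)² / (2 × 1.673 × 10⁻²⁷) = 1.213 × 10⁻²⁰ J = 1.21 × 10⁻²⁰ J.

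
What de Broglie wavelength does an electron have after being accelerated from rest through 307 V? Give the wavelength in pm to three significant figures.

λ = 70.0 pm

KE = eV = 1.602 × 10⁻¹⁹ × 307.0 = 4.918 × 10⁻¹⁷ J.
p = √(2mKE) = √(2 × 9.109 × 10⁻³¹ × 4.918 × 10⁻¹⁷) = 9.466 × 10⁻²⁴ kg·m/s.
λ = h/p = 6.626 × 10⁻³⁴ / 9.466 × 10⁻²⁴ = 7.00 × 10⁻¹¹ m = 70.0 pm.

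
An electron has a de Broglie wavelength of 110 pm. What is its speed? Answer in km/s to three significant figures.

p = h/λ = 6.626 × 10⁻³⁴ / 1.100 × 10⁻¹⁰ = 6.024 × 10⁻²⁴ kg·m/s.
v = p/m = 6.024 × 10⁻²⁴ / 9.109 × 10⁻³¹ = 6.61 × 10⁶ m/s = 6610 km/s.

v = 6610 km/s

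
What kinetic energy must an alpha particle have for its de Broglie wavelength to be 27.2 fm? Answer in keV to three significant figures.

p = h/λ = 6.626 × 10⁻³⁴ / 2.720 × 10⁻¹⁴ = 2.436 × 10⁻²⁰ kg·m/s.
KE = p²/(2m) = (2.436 × 10⁻²⁰)² / (2 × 6.645 × 10⁻²⁷) = 4.465 × 10⁻¹⁴ J = 279 keV.

KE = 279 keV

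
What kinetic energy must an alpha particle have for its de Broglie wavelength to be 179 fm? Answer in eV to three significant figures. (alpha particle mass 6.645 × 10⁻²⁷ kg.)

KE = 6440 eV

p = h/λ = 6.626 × 10⁻³⁴ / 1.790 × 10⁻¹³ = 3.702 × 10⁻²¹ kg·m/s.
KE = p²/(2m) = (3.702 × 10⁻²¹)² / (2 × 6.645 × 10⁻²⁷) = 1.031 × 10⁻¹⁵ J = 6440 eV.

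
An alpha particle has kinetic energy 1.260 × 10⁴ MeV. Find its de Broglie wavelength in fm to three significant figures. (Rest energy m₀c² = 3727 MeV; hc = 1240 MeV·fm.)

λ = 0.0780 fm

Total energy E = KE + m₀c² = 1.260 × 10⁴ + 3727 = 16327 MeV.
(pc)² = E² − (m₀c²)² = (16327)² − (3727)² = 2.527 × 10⁸ MeV², so pc = 1.590 × 10⁴ MeV.
λ = hc/(pc) = 1240 MeV·fm / 1.590 × 10⁴ MeV = 0.0780 fm.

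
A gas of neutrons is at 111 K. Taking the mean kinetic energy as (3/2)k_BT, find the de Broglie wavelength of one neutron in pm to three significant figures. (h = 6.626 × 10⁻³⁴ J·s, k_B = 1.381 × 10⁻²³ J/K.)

KE = (3/2)k_BT = 1.5 × 1.381 × 10⁻²³ × 111 = 2.299 × 10⁻²¹ J.
p = √(2mKE) = √(2 × 1.675 × 10⁻²⁷ × 2.299 × 10⁻²¹) = 2.775 × 10⁻²⁴ kg·m/s.
λ = h/p = 2.39 × 10⁻¹⁰ m = 239 pm.

λ = 239 pm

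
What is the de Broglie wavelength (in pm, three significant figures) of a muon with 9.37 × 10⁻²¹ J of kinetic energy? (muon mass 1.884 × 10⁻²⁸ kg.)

λ = 353 pm

p = √(2mKE) = √(2 × 1.884 × 10⁻²⁸ × 9.370 × 10⁻²¹) = 1.879 × 10⁻²⁴ kg·m/s.
λ = h/p = 6.626 × 10⁻³⁴ / 1.879 × 10⁻²⁴ = 3.53 × 10⁻¹⁰ m = 353 pm.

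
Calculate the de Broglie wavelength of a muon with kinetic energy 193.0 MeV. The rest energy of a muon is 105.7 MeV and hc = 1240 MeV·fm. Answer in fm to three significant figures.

λ = 4.44 fm

Total energy E = KE + m₀c² = 193.0 + 105.7 = 298.7 MeV.
(pc)² = E² − (m₀c²)² = (298.7)² − (105.7)² = 7.805 × 10⁴ MeV², so pc = 279.4 MeV.
λ = hc/(pc) = 1240 MeV·fm / 279.4 MeV = 4.44 fm.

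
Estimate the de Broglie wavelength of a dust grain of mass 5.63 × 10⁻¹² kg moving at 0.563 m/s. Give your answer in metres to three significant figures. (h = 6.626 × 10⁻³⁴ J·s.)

λ = 2.09 × 10⁻²² m

p = mv = 5.63 × 10⁻¹² × 0.563 = 3.170 × 10⁻¹² kg·m/s.
λ = h/p = 6.626 × 10⁻³⁴ / 3.170 × 10⁻¹² = 2.09 × 10⁻²² m.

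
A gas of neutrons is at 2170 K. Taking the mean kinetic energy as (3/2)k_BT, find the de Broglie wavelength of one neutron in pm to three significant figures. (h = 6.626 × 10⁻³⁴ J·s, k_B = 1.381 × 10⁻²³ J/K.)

KE = (3/2)k_BT = 1.5 × 1.381 × 10⁻²³ × 2170 = 4.495 × 10⁻²⁰ J.
p = √(2mKE) = √(2 × 1.675 × 10⁻²⁷ × 4.495 × 10⁻²⁰) = 1.227 × 10⁻²³ kg·m/s.
λ = h/p = 5.40 × 10⁻¹¹ m = 54.0 pm.

λ = 54.0 pm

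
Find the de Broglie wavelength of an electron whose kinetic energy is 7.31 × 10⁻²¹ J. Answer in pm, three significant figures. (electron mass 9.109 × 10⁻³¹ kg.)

λ = 5740 pm

p = √(2mKE) = √(2 × 9.109 × 10⁻³¹ × 7.310 × 10⁻²¹) = 1.154 × 10⁻²⁵ kg·m/s.
λ = h/p = 6.626 × 10⁻³⁴ / 1.154 × 10⁻²⁵ = 5.74 × 10⁻⁹ m = 5740 pm.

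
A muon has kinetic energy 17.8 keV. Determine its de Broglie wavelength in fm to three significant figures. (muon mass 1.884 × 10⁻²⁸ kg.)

KE = 17.8 keV = 2.852 × 10⁻¹⁵ J.
p = √(2mKE) = √(2 × 1.884 × 10⁻²⁸ × 2.852 × 10⁻¹⁵) = 1.037 × 10⁻²¹ kg·m/s.
λ = h/p = 6.626 × 10⁻³⁴ / 1.037 × 10⁻²¹ = 6.39 × 10⁻¹³ m = 639 fm.

λ = 639 fm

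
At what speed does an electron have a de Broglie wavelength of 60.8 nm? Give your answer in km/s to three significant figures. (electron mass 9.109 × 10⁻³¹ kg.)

p = h/λ = 6.626 × 10⁻³⁴ / 6.080 × 10⁻⁸ = 1.090 × 10⁻²⁶ kg·m/s.
v = p/m = 1.090 × 10⁻²⁶ / 9.109 × 10⁻³¹ = 1.20 × 10⁴ m/s = 12.0 km/s.

v = 12.0 km/s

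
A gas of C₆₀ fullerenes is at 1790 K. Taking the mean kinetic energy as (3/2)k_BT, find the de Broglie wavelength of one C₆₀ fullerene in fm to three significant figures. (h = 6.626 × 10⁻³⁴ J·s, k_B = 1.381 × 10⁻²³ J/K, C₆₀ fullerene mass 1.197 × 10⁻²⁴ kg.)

λ = 2220 fm

KE = (3/2)k_BT = 1.5 × 1.381 × 10⁻²³ × 1790 = 3.708 × 10⁻²⁰ J.
p = √(2mKE) = √(2 × 1.197 × 10⁻²⁴ × 3.708 × 10⁻²⁰) = 2.979 × 10⁻²² kg·m/s.
λ = h/p = 2.22 × 10⁻¹² m = 2220 fm.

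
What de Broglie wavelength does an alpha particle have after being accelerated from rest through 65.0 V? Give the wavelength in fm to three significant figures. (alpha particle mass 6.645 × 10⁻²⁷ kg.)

KE = 2eV = 2 × 1.602 × 10⁻¹⁹ × 65.00 = 2.083 × 10⁻¹⁷ J.
p = √(2mKE) = √(2 × 6.645 × 10⁻²⁷ × 2.083 × 10⁻¹⁷) = 5.261 × 10⁻²² kg·m/s.
λ = h/p = 6.626 × 10⁻³⁴ / 5.261 × 10⁻²² = 1.26 × 10⁻¹² m = 1260 fm.

λ = 1260 fm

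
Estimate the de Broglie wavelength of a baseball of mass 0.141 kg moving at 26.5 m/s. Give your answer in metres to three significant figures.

p = mv = 0.141 × 26.5 = 3.736 kg·m/s.
λ = h/p = 6.626 × 10⁻³⁴ / 3.736 = 1.77 × 10⁻³⁴ m.

λ = 1.77 × 10⁻³⁴ m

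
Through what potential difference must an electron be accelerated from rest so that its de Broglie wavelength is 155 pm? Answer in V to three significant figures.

V = 62.6 V

p = h/λ = 6.626 × 10⁻³⁴ / 1.550 × 10⁻¹⁰ = 4.275 × 10⁻²⁴ kg·m/s.
KE = p²/(2m) = 1.003 × 10⁻¹⁷ J.
V = KE/e = 1.003 × 10⁻¹⁷ / (1.602 × 10⁻¹⁹) = 62.6 V.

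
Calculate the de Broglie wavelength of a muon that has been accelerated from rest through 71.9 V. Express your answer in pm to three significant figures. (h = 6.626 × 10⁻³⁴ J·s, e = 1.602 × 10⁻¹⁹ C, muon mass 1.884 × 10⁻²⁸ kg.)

KE = eV = 1.602 × 10⁻¹⁹ × 71.90 = 1.152 × 10⁻¹⁷ J.
p = √(2mKE) = √(2 × 1.884 × 10⁻²⁸ × 1.152 × 10⁻¹⁷) = 6.588 × 10⁻²³ kg·m/s.
λ = h/p = 6.626 × 10⁻³⁴ / 6.588 × 10⁻²³ = 1.01 × 10⁻¹¹ m = 10.1 pm.

λ = 10.1 pm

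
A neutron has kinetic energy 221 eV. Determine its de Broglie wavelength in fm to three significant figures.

λ = 1920 fm

KE = 221 eV = 3.540 × 10⁻¹⁷ J.
p = √(2mKE) = √(2 × 1.675 × 10⁻²⁷ × 3.540 × 10⁻¹⁷) = 3.444 × 10⁻²² kg·m/s.
λ = h/p = 6.626 × 10⁻³⁴ / 3.444 × 10⁻²² = 1.92 × 10⁻¹² m = 1920 fm.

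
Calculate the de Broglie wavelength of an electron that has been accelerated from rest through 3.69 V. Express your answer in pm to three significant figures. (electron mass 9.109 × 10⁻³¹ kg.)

KE = eV = 1.602 × 10⁻¹⁹ × 3.690 = 5.911 × 10⁻¹⁹ J.
p = √(2mKE) = √(2 × 9.109 × 10⁻³¹ × 5.911 × 10⁻¹⁹) = 1.038 × 10⁻²⁴ kg·m/s.
λ = h/p = 6.626 × 10⁻³⁴ / 1.038 × 10⁻²⁴ = 6.38 × 10⁻¹⁰ m = 638 pm.

λ = 638 pm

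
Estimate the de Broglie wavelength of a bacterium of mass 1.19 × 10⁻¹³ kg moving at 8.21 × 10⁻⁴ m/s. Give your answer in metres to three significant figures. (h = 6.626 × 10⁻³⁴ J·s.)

p = mv = 1.19 × 10⁻¹³ × 8.21 × 10⁻⁴ = 9.770 × 10⁻¹⁷ kg·m/s.
λ = h/p = 6.626 × 10⁻³⁴ / 9.770 × 10⁻¹⁷ = 6.78 × 10⁻¹⁸ m.

λ = 6.78 × 10⁻¹⁸ m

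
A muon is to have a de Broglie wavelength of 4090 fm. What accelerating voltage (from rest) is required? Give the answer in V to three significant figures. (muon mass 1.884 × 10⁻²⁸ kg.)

V = 435 V

p = h/λ = 6.626 × 10⁻³⁴ / 4.090 × 10⁻¹² = 1.620 × 10⁻²² kg·m/s.
KE = p²/(2m) = 6.965 × 10⁻¹⁷ J.
V = KE/e = 6.965 × 10⁻¹⁷ / (1.602 × 10⁻¹⁹) = 435 V.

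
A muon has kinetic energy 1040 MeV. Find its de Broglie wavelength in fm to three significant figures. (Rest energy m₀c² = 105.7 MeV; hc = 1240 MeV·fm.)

λ = 1.09 fm

Total energy E = KE + m₀c² = 1040 + 105.7 = 1145.7 MeV.
(pc)² = E² − (m₀c²)² = (1145.7)² − (105.7)² = 1.301 × 10⁶ MeV², so pc = 1141 MeV.
λ = hc/(pc) = 1240 MeV·fm / 1141 MeV = 1.09 fm.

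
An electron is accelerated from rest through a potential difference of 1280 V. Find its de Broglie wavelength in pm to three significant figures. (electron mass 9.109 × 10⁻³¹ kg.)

KE = eV = 1.602 × 10⁻¹⁹ × 1280 = 2.051 × 10⁻¹⁶ J.
p = √(2mKE) = √(2 × 9.109 × 10⁻³¹ × 2.051 × 10⁻¹⁶) = 1.933 × 10⁻²³ kg·m/s.
λ = h/p = 6.626 × 10⁻³⁴ / 1.933 × 10⁻²³ = 3.43 × 10⁻¹¹ m = 34.3 pm.

λ = 34.3 pm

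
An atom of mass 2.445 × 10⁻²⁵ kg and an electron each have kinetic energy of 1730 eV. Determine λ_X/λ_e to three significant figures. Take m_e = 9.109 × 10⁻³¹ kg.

λ_X/λ_e = 1.93 × 10⁻³

At fixed KE, p = √(2mKE) so λ = h/p ∝ 1/√m.
λ_X/λ_e = √(m_e/m_X) = √(9.109 × 10⁻³¹/2.445 × 10⁻²⁵) = √(3.726 × 10⁻⁶) = 1.93 × 10⁻³.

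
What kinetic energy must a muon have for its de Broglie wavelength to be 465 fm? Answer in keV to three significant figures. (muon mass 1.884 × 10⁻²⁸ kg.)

p = h/λ = 6.626 × 10⁻³⁴ / 4.650 × 10⁻¹³ = 1.425 × 10⁻²¹ kg·m/s.
KE = p²/(2m) = (1.425 × 10⁻²¹)² / (2 × 1.884 × 10⁻²⁸) = 5.389 × 10⁻¹⁵ J = 33.6 keV.

KE = 33.6 keV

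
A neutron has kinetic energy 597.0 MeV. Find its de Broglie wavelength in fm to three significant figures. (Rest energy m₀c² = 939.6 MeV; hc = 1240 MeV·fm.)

Total energy E = KE + m₀c² = 597.0 + 939.6 = 1536.6 MeV.
(pc)² = E² − (m₀c²)² = (1536.6)² − (939.6)² = 1.478 × 10⁶ MeV², so pc = 1216 MeV.
λ = hc/(pc) = 1240 MeV·fm / 1216 MeV = 1.02 fm.

λ = 1.02 fm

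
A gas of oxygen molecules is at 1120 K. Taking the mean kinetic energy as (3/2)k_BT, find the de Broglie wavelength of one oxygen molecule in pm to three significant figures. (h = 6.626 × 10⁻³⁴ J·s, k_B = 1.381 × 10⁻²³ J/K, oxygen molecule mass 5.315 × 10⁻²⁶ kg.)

KE = (3/2)k_BT = 1.5 × 1.381 × 10⁻²³ × 1120 = 2.320 × 10⁻²⁰ J.
p = √(2mKE) = √(2 × 5.315 × 10⁻²⁶ × 2.320 × 10⁻²⁰) = 4.966 × 10⁻²³ kg·m/s.
λ = h/p = 1.33 × 10⁻¹¹ m = 13.3 pm.

λ = 13.3 pm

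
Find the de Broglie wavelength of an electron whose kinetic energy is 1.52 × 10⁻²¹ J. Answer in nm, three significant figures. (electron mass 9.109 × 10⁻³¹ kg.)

λ = 12.6 nm

p = √(2mKE) = √(2 × 9.109 × 10⁻³¹ × 1.520 × 10⁻²¹) = 5.262 × 10⁻²⁶ kg·m/s.
λ = h/p = 6.626 × 10⁻³⁴ / 5.262 × 10⁻²⁶ = 1.26 × 10⁻⁸ m = 12.6 nm.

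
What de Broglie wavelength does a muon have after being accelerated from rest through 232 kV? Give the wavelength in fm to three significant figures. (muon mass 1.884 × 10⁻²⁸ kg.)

λ = 177 fm

KE = eV = 1.602 × 10⁻¹⁹ × 2.320 × 10⁵ = 3.717 × 10⁻¹⁴ J.
p = √(2mKE) = √(2 × 1.884 × 10⁻²⁸ × 3.717 × 10⁻¹⁴) = 3.742 × 10⁻²¹ kg·m/s.
λ = h/p = 6.626 × 10⁻³⁴ / 3.742 × 10⁻²¹ = 1.77 × 10⁻¹³ m = 177 fm.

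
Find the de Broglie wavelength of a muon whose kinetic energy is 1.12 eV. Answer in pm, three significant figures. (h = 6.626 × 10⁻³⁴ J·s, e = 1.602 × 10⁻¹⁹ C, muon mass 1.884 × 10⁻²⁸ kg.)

KE = 1.12 eV = 1.794 × 10⁻¹⁹ J.
p = √(2mKE) = √(2 × 1.884 × 10⁻²⁸ × 1.794 × 10⁻¹⁹) = 8.222 × 10⁻²⁴ kg·m/s.
λ = h/p = 6.626 × 10⁻³⁴ / 8.222 × 10⁻²⁴ = 8.06 × 10⁻¹¹ m = 80.6 pm.

λ = 80.6 pm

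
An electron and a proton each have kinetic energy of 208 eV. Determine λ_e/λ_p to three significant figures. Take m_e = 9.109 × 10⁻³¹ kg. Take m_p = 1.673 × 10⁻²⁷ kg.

At fixed KE, p = √(2mKE) so λ = h/p ∝ 1/√m.
λ_e/λ_p = √(m_p/m_e) = √(1.673 × 10⁻²⁷/9.109 × 10⁻³¹) = √(1837) = 42.9.

λ_e/λ_p = 42.9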